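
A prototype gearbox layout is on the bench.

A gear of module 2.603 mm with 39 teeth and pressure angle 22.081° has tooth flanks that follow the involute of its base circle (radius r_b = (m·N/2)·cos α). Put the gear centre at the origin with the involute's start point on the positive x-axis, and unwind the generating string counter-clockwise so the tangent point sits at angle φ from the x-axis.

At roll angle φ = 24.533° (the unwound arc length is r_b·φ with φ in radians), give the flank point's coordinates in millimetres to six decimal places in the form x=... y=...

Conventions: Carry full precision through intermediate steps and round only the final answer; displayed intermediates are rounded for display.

recognized (one wheel, involute flank): single-mesh tooth geometry, m = 2.603, N = 39
pitch radius r_p = m·N/2 = 2.603·39/2 = 50.758500
base radius r_b = r_p·cos α = 50.758500·cos 22.081° = 47.035534
roll angle φ = 24.533° = 0.42818163 rad
x = r_b·(cos φ + φ·sin φ) = 51.151645
y = r_b·(sin φ − φ·cos φ) = 1.208386

x=51.151645 y=1.208386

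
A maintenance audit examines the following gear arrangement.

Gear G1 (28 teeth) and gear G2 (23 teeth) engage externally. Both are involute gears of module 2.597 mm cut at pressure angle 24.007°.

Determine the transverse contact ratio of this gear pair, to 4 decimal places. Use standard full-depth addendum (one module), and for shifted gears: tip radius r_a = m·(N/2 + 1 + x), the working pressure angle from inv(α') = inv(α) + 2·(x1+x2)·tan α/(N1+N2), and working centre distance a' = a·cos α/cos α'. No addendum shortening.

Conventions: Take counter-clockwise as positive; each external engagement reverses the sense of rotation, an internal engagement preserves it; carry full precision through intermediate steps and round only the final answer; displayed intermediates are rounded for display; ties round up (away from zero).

class = single-mesh tooth geometry [involute pair 28T × 23T, m = 2.597]
base radii: r_b1 = 33.212879, r_b2 = 27.282008
tip radii: r_a1 = 38.955000, r_a2 = 32.462500
no profile shift: α' = α, a' = a
action lengths: √(r_a1²−r_b1²) = 20.356736, √(r_a2²−r_b2²) = 17.592782
base pitch p_b = π·m·cos α = 7.452953
CR = (20.356736 + 17.592782 − 66.223500·sin 24.00700°)/7.452953 = 1.476811
contact ratio ≈ 1.4768

1.4768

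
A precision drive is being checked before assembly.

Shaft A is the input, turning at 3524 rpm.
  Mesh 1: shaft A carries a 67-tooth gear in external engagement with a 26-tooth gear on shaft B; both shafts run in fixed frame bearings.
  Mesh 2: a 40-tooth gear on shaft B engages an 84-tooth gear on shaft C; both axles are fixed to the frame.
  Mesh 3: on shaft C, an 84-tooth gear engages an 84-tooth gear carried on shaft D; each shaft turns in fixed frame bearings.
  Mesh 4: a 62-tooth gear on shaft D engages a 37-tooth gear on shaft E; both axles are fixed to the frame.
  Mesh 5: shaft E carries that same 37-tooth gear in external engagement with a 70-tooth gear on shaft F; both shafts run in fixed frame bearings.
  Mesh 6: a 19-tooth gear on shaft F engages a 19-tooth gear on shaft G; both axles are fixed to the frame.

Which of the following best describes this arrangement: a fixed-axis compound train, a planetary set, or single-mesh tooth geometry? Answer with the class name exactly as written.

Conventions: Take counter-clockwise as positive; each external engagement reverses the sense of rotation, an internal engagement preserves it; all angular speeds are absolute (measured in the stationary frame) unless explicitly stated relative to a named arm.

recognized (7 fixed axles, 6 meshes): fixed-axis compound train
classification: fixed-axis compound train

fixed-axis compound train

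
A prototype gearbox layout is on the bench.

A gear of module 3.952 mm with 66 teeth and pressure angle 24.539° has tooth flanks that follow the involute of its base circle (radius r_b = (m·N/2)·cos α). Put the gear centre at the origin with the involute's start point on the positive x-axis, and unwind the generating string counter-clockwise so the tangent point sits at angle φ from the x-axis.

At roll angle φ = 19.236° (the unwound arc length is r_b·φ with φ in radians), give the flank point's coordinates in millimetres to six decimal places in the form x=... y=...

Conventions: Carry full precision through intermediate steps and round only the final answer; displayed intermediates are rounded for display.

single-mesh involute tooth geometry (66T wheel at module 3.952)
pitch radius r_p = m·N/2 = 3.952·66/2 = 130.416000
base radius r_b = r_p·cos α = 130.416000·cos 24.539° = 118.636669
roll angle φ = 19.236° = 0.33573153 rad
x = r_b·(cos φ + φ·sin φ) = 125.135543
y = r_b·(sin φ − φ·cos φ) = 1.479691

x=125.135543 y=1.479691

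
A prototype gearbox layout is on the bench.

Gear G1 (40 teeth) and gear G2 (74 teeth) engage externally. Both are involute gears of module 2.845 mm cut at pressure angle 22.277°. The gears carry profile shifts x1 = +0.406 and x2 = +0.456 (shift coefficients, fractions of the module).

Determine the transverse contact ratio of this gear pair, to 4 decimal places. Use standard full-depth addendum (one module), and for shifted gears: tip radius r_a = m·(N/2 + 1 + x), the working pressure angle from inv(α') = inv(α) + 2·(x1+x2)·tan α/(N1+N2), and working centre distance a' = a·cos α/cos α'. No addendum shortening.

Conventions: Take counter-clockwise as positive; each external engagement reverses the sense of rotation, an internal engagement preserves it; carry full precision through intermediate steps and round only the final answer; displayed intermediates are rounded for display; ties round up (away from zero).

single-mesh involute tooth geometry (40T engaging 74T at module 2.845)
base radii: r_b1 = 52.653096, r_b2 = 97.408227
tip radii: r_a1 = 60.900070, r_a2 = 109.407320
inv(α') = inv(22.277°) + 2·(+0.406+0.456)·tan α/(40+74) = 0.02704925  ⇒  α' = 24.20031°
a' = a·cos α / cos α' = 162.1650·cos 22.277°/cos 24.20031° = 164.519661
action lengths: √(r_a1²−r_b1²) = 30.601798, √(r_a2²−r_b2²) = 49.815649
base pitch p_b = π·m·cos α = 8.270729
CR = (30.601798 + 49.815649 − 164.519661·sin 24.20031°)/8.270729 = 1.568934
contact ratio ≈ 1.5689

1.5689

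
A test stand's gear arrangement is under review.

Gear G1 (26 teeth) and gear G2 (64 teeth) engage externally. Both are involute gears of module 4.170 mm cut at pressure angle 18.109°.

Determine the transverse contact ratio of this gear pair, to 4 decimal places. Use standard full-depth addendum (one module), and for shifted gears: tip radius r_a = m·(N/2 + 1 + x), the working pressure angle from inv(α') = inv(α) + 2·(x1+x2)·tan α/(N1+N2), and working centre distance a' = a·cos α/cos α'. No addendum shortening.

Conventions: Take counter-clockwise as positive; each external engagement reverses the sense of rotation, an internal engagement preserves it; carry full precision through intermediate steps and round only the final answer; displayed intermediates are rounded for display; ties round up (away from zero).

1.8080

class = single-mesh tooth geometry [involute pair 26T × 64T, m = 4.170]
base radii: r_b1 = 51.524812, r_b2 = 126.830306
tip radii: r_a1 = 58.380000, r_a2 = 137.610000
no profile shift: α' = α, a' = a
action lengths: √(r_a1²−r_b1²) = 27.448464, √(r_a2²−r_b2²) = 53.390876
base pitch p_b = π·m·cos α = 12.451536
CR = (27.448464 + 53.390876 − 187.650000·sin 18.10900°)/12.451536 = 1.808041
contact ratio ≈ 1.8080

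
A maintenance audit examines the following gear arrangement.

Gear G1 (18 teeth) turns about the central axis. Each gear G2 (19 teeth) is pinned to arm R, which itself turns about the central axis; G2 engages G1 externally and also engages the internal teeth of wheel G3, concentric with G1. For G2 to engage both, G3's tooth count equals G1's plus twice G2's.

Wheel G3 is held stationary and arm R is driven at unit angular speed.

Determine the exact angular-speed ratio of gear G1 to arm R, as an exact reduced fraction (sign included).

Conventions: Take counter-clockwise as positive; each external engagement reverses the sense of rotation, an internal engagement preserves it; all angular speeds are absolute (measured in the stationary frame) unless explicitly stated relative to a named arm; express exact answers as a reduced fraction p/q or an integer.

37/9

class = planetary set [G3 = 18+2·19 = 56; Willis about the carrier]
ring teeth: 18 + 2·19 = 56
18(ω_sun−ω_arm) = −56(ω_ring−ω_arm),  ω_ring = 0, ω_arm = 1
ω_sun = 1 − (56/18)(0−1) = 37/9
ω_out/ω_in = 37/9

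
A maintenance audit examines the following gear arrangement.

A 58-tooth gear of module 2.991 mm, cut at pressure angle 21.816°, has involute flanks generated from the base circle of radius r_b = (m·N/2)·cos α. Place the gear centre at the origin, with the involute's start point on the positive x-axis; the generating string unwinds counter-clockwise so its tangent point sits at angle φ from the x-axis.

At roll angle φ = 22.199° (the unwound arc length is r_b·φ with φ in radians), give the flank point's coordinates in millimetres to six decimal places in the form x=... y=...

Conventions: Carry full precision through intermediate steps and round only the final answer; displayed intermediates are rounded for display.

x=86.346107 y=1.537867

class = single-mesh tooth geometry [base-circle involute, m = 2.991, 58T]
pitch radius r_p = m·N/2 = 2.991·58/2 = 86.739000
base radius r_b = r_p·cos α = 86.739000·cos 21.816° = 80.526934
roll angle φ = 22.199° = 0.38744564 rad
x = r_b·(cos φ + φ·sin φ) = 86.346107
y = r_b·(sin φ − φ·cos φ) = 1.537867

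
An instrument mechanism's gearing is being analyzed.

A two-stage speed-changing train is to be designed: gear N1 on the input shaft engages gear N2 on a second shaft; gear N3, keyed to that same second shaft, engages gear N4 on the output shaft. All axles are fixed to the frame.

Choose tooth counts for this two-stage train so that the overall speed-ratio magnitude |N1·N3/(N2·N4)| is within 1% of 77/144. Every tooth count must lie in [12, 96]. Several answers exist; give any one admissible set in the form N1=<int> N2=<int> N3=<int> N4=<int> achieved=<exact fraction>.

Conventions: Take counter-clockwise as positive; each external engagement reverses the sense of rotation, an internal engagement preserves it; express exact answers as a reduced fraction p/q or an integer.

N1=14 N2=12 N3=22 N4=48 achieved=77/144

topology: fixed-axis compound train — 2 stages, target 77/144
target = 77/144 in lowest terms: an exact hit needs N1·N3 = k·77 and N2·N4 = k·144 for one integer k, every count in [12, 96]; additionally prefer no 1:1 stage (N1 ≠ N2, N3 ≠ N4)
k = 1…3: no 1:1-free in-range split of k·77 and k·144 into factor pairs; take k = 4
k = 4: N1·N3 = 308 = 14·22, N2·N4 = 576 = 12·48
achieved = 14·22/(12·48) = 77/144; |achieved − target| = 0 ≤ 77/14400 ✓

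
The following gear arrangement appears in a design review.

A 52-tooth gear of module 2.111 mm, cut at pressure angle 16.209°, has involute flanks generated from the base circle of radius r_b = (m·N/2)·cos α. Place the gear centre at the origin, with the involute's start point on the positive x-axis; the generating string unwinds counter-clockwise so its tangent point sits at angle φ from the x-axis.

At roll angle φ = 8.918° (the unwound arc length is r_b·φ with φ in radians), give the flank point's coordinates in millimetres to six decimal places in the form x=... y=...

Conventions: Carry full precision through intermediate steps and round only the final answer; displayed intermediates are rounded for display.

x=53.338830 y=0.066086

recognized (one wheel, involute flank): single-mesh tooth geometry, m = 2.111, N = 52
pitch radius r_p = m·N/2 = 2.111·52/2 = 54.886000
base radius r_b = r_p·cos α = 54.886000·cos 16.209° = 52.704273
roll angle φ = 8.918° = 0.15564846 rad
x = r_b·(cos φ + φ·sin φ) = 53.338830
y = r_b·(sin φ − φ·cos φ) = 0.066086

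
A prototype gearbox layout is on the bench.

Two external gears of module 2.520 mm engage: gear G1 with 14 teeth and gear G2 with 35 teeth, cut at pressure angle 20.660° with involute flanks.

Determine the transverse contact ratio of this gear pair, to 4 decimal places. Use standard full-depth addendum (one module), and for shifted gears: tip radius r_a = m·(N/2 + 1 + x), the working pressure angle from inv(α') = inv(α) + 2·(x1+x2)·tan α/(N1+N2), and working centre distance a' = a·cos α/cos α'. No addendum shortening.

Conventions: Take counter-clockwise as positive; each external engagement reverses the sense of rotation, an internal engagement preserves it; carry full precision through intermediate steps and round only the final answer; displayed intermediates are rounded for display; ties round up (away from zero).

1.5508

single-mesh involute tooth geometry (14T engaging 35T at module 2.520)
base radii: r_b1 = 16.505582, r_b2 = 41.263954
tip radii: r_a1 = 20.160000, r_a2 = 46.620000
no profile shift: α' = α, a' = a
action lengths: √(r_a1²−r_b1²) = 11.575464, √(r_a2²−r_b2²) = 21.695863
base pitch p_b = π·m·cos α = 7.407688
CR = (11.575464 + 21.695863 − 61.740000·sin 20.66000°)/7.407688 = 1.550837
contact ratio ≈ 1.5508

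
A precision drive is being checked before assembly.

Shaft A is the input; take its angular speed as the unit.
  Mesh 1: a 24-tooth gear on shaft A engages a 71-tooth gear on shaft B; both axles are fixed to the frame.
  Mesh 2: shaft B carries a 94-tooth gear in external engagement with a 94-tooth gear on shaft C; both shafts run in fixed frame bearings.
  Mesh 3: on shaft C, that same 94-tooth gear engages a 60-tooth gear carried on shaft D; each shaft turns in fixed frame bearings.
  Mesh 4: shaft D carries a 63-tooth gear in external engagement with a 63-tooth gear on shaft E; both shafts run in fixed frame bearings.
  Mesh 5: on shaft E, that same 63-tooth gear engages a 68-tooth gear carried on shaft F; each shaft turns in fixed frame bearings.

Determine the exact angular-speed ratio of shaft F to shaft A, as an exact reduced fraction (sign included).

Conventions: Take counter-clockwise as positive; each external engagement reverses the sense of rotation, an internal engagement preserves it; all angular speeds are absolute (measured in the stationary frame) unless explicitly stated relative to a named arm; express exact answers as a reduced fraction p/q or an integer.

class = fixed-axis compound train [5 meshes; 5 ratios multiply, 5 sense flips]
mesh 1 [24T→71T]: running ratio 24/71, sense −
mesh 2 [94T→94T]: running ratio 24/71, sense +
mesh 3 [94T→60T]: running ratio 188/355, sense −
mesh 4 [63T→63T]: running ratio 188/355, sense +
mesh 5 [63T→68T]: running ratio 2961/6035, sense −
ω_out/ω_in = -2961/6035

-2961/6035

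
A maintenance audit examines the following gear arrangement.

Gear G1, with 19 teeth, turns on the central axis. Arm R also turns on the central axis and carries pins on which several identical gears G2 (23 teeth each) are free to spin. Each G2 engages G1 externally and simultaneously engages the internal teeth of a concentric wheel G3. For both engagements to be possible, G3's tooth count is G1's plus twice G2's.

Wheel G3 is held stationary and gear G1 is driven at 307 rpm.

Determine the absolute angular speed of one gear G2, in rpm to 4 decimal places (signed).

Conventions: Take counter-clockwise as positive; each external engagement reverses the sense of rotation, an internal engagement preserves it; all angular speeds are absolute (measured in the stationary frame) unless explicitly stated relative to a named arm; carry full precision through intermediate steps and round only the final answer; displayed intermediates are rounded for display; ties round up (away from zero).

topology: planetary set — G1 19T / G2 23T / G3 65T, arm = carrier (Willis)
normalise by the input: solve with ω_sun = 1, then scale by 307 rpm
ring teeth: 19 + 2·23 = 65
19(ω_sun−ω_arm) = −65(ω_ring−ω_arm),  ω_ring = 0, ω_sun = 1
19(1−ω_arm) = −65(0−ω_arm)  ⇒  84·ω_arm = 19  ⇒  ω_arm = 19/84
sun–planet mesh: 19·(1−19/84) = −23·(ω_p−ω_arm)  ⇒  ω_p−ω_arm = -1235/1932
ω_p = 19/84 − 1235/1932 = -19/46
scale: ω_p = -19/46 × 307 rpm = -126.8043 rpm

-126.8043 rpm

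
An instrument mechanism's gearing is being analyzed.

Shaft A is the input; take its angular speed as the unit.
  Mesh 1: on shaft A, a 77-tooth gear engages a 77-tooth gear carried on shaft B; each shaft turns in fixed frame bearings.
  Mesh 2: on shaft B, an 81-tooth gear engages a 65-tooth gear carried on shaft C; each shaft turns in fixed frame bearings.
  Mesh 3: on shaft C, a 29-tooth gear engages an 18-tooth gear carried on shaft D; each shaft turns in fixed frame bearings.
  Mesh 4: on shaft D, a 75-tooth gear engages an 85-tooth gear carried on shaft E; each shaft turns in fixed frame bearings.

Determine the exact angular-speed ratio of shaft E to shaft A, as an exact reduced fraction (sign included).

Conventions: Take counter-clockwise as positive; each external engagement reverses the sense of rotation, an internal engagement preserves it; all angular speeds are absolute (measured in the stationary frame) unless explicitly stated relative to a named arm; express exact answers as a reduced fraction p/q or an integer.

783/442

class = fixed-axis compound train [4 meshes; 4 ratios multiply, 4 sense flips]
mesh 1 [77T→77T]: running ratio 1, sense −
mesh 2 [81T→65T]: running ratio 81/65, sense +
mesh 3 [29T→18T]: running ratio 261/130, sense −
mesh 4 [75T→85T]: running ratio 783/442, sense +
ω_out/ω_in = 783/442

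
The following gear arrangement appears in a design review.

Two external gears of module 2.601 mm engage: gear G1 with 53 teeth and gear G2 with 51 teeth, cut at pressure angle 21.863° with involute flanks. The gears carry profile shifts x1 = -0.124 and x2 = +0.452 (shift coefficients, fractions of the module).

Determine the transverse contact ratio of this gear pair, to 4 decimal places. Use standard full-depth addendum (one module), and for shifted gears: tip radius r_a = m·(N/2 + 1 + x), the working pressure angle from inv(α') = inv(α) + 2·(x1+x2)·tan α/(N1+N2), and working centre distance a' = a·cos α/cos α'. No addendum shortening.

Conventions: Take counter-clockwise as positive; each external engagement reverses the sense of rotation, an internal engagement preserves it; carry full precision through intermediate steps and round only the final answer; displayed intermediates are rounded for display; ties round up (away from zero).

recognized (one external pair, fixed centres): single-mesh tooth geometry, m = 2.601, N1 = 53, N2 = 51
base radii: r_b1 = 63.969094, r_b2 = 61.555166
tip radii: r_a1 = 71.204976, r_a2 = 70.102152
inv(α') = inv(21.863°) + 2·(-0.124+0.452)·tan α/(53+51) = 0.02219710  ⇒  α' = 22.72544°
a' = a·cos α / cos α' = 135.2520·cos 21.863°/cos 22.72544° = 136.089326
action lengths: √(r_a1²−r_b1²) = 31.274648, √(r_a2²−r_b2²) = 33.545093
base pitch p_b = π·m·cos α = 7.583579
CR = (31.274648 + 33.545093 − 136.089326·sin 22.72544°)/7.583579 = 1.614847
contact ratio ≈ 1.6148

1.6148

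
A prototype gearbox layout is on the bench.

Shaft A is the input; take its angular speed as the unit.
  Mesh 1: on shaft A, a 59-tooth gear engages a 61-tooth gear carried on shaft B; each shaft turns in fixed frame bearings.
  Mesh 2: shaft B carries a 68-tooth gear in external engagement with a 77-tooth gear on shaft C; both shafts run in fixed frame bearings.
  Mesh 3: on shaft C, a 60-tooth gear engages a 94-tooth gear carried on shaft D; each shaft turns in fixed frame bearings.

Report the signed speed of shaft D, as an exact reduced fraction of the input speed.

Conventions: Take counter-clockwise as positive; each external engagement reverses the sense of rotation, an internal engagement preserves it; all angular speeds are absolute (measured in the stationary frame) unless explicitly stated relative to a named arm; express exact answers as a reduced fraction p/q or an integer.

-120360/220759

3-mesh fixed-axis compound train (all bearings frame-fixed)
mesh 1 [59T→61T]: |ω|/ω_in = 1×59/61 = 59/61, sense flips to −
mesh 2 [68T→77T]: |ω|/ω_in = (59/61)×68/77 = 4012/4697, sense flips to +
mesh 3 [60T→94T]: |ω|/ω_in = (4012/4697)×60/94 = 120360/220759, sense flips to −
signed output speed (× input speed) = -120360/220759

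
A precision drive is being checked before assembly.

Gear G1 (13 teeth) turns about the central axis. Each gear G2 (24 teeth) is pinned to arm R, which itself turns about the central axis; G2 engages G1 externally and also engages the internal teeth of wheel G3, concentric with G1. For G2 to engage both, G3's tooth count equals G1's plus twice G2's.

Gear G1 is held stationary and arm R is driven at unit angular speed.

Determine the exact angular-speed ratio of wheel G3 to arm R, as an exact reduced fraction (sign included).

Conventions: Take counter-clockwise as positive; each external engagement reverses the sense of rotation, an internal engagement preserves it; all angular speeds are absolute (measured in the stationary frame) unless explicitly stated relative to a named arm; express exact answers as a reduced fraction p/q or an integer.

recognized (axles ride arm R): planetary set, 13/24/61 teeth
ring teeth: 13 + 2·24 = 61
13(ω_sun−ω_arm) = −61(ω_ring−ω_arm),  ω_sun = 0, ω_arm = 1
ω_ring = 1 − (13/61)(0−1) = 74/61
ω_out/ω_in = 74/61

74/61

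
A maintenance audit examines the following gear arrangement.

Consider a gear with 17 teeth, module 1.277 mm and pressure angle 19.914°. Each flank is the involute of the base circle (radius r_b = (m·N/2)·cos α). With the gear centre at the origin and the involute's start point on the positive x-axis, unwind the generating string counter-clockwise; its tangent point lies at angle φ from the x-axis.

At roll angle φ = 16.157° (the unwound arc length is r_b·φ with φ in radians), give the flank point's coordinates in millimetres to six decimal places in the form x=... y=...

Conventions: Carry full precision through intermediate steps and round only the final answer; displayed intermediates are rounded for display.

x=10.603192 y=0.075678

single-mesh involute tooth geometry (17T wheel at module 1.277)
pitch radius r_p = m·N/2 = 1.277·17/2 = 10.854500
base radius r_b = r_p·cos α = 10.854500·cos 19.914° = 10.205454
roll angle φ = 16.157° = 0.28199285 rad
x = r_b·(cos φ + φ·sin φ) = 10.603192
y = r_b·(sin φ − φ·cos φ) = 0.075678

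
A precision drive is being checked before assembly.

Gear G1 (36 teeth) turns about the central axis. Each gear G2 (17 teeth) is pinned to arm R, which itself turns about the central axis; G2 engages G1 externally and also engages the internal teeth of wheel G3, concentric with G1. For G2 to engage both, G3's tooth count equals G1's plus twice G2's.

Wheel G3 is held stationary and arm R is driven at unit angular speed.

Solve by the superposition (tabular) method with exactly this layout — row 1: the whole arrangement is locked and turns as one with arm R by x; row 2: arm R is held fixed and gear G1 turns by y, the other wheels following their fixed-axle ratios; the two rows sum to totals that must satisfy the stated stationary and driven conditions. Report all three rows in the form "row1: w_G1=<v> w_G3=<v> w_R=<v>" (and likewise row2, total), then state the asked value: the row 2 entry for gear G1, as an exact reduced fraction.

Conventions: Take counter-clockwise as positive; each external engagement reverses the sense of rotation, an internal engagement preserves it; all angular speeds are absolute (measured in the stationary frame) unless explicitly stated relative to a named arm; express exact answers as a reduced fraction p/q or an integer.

row1: w_G1=1 w_G3=1 w_R=1
row2: w_G1=35/18 w_G3=-1 w_R=0
total: w_G1=53/18 w_G3=0 w_R=1
asked value: 35/18

class = planetary set [G3 = 36+2·17 = 70; Willis about the carrier]
row 1 — lock + rotate with arm: ω_sun = ω_ring = ω_arm = x
row 2: sun turns y, ring = −(36/70)·y, arm 0
boundary: total ω_ring = x − (36/70)·y = 0 and total ω_arm = x = 1  ⇒  y = 35/18, x = 1
row 2 ring = −(36/70)·35/18 = -1
totals (row 1 + row 2): sun 1 + 35/18 = 53/18, ring 1 + (-1) = 0, arm 1 + 0 = 1
asked cell (row2, sun) = 35/18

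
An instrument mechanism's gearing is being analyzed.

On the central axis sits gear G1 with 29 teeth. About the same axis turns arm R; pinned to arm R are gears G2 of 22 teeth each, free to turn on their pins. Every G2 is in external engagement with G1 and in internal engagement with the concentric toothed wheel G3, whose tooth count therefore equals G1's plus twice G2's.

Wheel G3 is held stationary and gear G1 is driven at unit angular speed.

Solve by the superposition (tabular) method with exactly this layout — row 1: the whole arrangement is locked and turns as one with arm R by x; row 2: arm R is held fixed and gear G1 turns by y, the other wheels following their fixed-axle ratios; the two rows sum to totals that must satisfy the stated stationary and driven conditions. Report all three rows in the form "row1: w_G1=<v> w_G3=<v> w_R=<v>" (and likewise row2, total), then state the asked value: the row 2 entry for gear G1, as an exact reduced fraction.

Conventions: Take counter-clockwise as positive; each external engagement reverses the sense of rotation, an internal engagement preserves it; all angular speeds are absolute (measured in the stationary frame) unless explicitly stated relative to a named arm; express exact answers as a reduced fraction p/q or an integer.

row1: w_G1=29/102 w_G3=29/102 w_R=29/102
row2: w_G1=73/102 w_G3=-29/102 w_R=0
total: w_G1=1 w_G3=0 w_R=29/102
asked value: 73/102

planetary set (29T centre, 22T on arm, 73T internal) — Willis relation
superposition row 1 [locked train]: every member turns x
superposition row 2 [arm held]: sun y, ring −(29/73)·y, arm 0
boundary: total ω_ring = x − (29/73)·y = 0 and total ω_sun = x + y = 1  ⇒  y = 73/102, x = 29/102
row 2 ring = −(29/73)·73/102 = -29/102
totals (row 1 + row 2): sun 29/102 + 73/102 = 1, ring 29/102 + (-29/102) = 0, arm 29/102 + 0 = 29/102
asked cell (row2, sun) = 73/102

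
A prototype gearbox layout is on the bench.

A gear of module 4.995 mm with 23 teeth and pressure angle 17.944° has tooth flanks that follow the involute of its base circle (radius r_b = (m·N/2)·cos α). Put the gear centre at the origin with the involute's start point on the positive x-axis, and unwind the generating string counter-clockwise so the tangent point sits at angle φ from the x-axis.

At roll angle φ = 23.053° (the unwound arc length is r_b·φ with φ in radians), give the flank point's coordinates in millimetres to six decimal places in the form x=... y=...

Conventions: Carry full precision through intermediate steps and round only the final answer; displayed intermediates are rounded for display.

x=58.894376 y=1.167410

topology: single-mesh involute geometry — m = 4.995, N = 23
pitch radius r_p = m·N/2 = 4.995·23/2 = 57.442500
base radius r_b = r_p·cos α = 57.442500·cos 17.944° = 54.648387
roll angle φ = 23.053° = 0.40235075 rad
x = r_b·(cos φ + φ·sin φ) = 58.894376
y = r_b·(sin φ − φ·cos φ) = 1.167410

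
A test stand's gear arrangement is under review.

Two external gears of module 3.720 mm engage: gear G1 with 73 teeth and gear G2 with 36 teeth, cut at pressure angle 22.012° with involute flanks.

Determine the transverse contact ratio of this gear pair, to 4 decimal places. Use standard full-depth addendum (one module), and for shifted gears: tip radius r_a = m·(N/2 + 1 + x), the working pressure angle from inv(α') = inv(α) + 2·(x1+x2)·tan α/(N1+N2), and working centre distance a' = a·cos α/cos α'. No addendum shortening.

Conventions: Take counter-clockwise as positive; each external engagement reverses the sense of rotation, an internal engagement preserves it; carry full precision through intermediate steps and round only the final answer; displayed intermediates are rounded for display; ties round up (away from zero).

class = single-mesh tooth geometry [involute pair 73T × 36T, m = 3.720]
base radii: r_b1 = 125.882368, r_b2 = 62.078976
tip radii: r_a1 = 139.500000, r_a2 = 70.680000
no profile shift: α' = α, a' = a
action lengths: √(r_a1²−r_b1²) = 60.115550, √(r_a2²−r_b2²) = 33.791465
base pitch p_b = π·m·cos α = 10.834825
CR = (60.115550 + 33.791465 − 202.740000·sin 22.01200°)/10.834825 = 1.653917
contact ratio ≈ 1.6539

1.6539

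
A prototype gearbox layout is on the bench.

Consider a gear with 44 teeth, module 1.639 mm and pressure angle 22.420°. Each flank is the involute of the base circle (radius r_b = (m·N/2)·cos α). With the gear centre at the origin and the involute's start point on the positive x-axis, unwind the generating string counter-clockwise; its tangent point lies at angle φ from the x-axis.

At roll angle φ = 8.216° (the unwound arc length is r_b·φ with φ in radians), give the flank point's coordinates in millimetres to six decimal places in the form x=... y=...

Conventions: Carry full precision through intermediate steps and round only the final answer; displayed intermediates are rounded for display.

single-mesh involute tooth geometry (44T wheel at module 1.639)
pitch radius r_p = m·N/2 = 1.639·44/2 = 36.058000
base radius r_b = r_p·cos α = 36.058000·cos 22.420° = 33.332482
roll angle φ = 8.216° = 0.14339625 rad
x = r_b·(cos φ + φ·sin φ) = 33.673422
y = r_b·(sin φ − φ·cos φ) = 0.032694

x=33.673422 y=0.032694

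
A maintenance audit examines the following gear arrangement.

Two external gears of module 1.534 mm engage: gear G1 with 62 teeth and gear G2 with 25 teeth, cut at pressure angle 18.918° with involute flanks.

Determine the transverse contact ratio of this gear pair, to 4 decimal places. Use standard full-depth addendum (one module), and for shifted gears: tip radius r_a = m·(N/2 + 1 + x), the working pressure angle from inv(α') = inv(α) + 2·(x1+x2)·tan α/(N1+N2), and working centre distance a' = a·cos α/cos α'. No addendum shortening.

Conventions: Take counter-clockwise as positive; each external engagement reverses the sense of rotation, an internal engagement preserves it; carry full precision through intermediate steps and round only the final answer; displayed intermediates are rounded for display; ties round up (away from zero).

class = single-mesh tooth geometry [involute pair 62T × 25T, m = 1.534]
base radii: r_b1 = 44.985302, r_b2 = 18.139235
tip radii: r_a1 = 49.088000, r_a2 = 20.709000
no profile shift: α' = α, a' = a
action lengths: √(r_a1²−r_b1²) = 19.645721, √(r_a2²−r_b2²) = 9.991539
base pitch p_b = π·m·cos α = 4.558887
CR = (19.645721 + 9.991539 − 66.729000·sin 18.91800°)/4.558887 = 1.755416
contact ratio ≈ 1.7554

1.7554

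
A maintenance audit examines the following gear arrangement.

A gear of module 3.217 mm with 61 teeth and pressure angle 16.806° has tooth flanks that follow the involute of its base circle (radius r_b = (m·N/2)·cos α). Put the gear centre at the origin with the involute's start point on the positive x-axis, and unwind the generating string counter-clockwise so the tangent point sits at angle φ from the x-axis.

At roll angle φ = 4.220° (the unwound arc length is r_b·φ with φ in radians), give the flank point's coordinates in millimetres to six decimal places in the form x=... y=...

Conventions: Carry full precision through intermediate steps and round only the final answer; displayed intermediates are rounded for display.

x=94.182205 y=0.012503

class = single-mesh tooth geometry [base-circle involute, m = 3.217, 61T]
pitch radius r_p = m·N/2 = 3.217·61/2 = 98.118500
base radius r_b = r_p·cos α = 98.118500·cos 16.806° = 93.927783
roll angle φ = 4.220° = 0.07365289 rad
x = r_b·(cos φ + φ·sin φ) = 94.182205
y = r_b·(sin φ − φ·cos φ) = 0.012503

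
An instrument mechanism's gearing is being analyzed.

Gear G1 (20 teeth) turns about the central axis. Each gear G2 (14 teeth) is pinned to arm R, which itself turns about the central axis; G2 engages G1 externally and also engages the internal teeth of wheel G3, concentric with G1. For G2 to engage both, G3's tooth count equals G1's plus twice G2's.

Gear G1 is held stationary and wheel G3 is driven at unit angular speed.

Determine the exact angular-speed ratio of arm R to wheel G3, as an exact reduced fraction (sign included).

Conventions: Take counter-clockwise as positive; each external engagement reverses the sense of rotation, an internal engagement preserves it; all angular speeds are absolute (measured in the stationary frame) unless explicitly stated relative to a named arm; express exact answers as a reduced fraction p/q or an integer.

12/17

recognized (axles ride arm R): planetary set, 20/14/48 teeth
ring teeth: 20 + 2·14 = 48
20(ω_sun−ω_arm) = −48(ω_ring−ω_arm),  ω_sun = 0, ω_ring = 1
20(0−ω_arm) = −48(1−ω_arm)  ⇒  68·ω_arm = 48  ⇒  ω_arm = 12/17
ω_out/ω_in = 12/17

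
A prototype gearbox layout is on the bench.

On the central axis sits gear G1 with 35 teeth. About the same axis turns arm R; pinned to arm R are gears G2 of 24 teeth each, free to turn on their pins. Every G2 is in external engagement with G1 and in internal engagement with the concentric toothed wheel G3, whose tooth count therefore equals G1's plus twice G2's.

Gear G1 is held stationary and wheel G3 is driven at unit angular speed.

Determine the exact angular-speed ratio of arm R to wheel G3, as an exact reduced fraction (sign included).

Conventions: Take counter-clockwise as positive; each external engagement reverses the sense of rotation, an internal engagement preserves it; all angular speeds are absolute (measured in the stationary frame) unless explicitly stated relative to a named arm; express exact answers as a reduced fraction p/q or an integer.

83/118

topology: planetary set — G1 35T / G2 24T / G3 83T, arm = carrier (Willis)
ring teeth: 35 + 2·24 = 83
35(ω_sun−ω_arm) = −83(ω_ring−ω_arm),  ω_sun = 0, ω_ring = 1
35(0−ω_arm) = −83(1−ω_arm)  ⇒  118·ω_arm = 83  ⇒  ω_arm = 83/118
ω_out/ω_in = 83/118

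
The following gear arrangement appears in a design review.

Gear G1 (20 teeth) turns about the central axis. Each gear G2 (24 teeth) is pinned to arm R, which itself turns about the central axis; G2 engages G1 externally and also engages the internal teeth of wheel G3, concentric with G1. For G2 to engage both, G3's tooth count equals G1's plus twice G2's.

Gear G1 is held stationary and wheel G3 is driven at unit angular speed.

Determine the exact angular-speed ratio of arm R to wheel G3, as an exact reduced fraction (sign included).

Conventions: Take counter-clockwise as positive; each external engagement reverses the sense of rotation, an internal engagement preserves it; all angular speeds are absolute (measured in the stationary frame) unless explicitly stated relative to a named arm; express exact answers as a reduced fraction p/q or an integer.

17/22

topology: planetary set — G1 20T / G2 24T / G3 68T, arm = carrier (Willis)
ring teeth: 20 + 2·24 = 68
20(ω_sun−ω_arm) = −68(ω_ring−ω_arm),  ω_sun = 0, ω_ring = 1
20(0−ω_arm) = −68(1−ω_arm)  ⇒  88·ω_arm = 68  ⇒  ω_arm = 17/22
ω_out/ω_in = 17/22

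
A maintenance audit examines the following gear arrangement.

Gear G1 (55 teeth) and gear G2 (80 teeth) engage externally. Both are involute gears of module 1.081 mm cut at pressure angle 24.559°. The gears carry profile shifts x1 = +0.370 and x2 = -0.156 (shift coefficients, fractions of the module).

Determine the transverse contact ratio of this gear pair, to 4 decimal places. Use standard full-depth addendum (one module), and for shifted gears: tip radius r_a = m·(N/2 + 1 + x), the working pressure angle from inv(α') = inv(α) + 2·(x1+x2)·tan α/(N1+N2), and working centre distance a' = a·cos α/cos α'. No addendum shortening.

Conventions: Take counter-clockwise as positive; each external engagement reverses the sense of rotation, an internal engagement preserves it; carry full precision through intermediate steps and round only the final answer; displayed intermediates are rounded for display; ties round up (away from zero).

1.5467

single-mesh involute tooth geometry (55T engaging 80T at module 1.081)
base radii: r_b1 = 27.038165, r_b2 = 39.328240
tip radii: r_a1 = 31.208470, r_a2 = 44.152364
inv(α') = inv(24.559°) + 2·(+0.370-0.156)·tan α/(55+80) = 0.02978380  ⇒  α' = 24.94941°
a' = a·cos α / cos α' = 72.9675·cos 24.559°/cos 24.94941° = 73.197118
action lengths: √(r_a1²−r_b1²) = 15.585450, √(r_a2²−r_b2²) = 20.067905
base pitch p_b = π·m·cos α = 3.088833
CR = (15.585450 + 20.067905 − 73.197118·sin 24.94941°)/3.088833 = 1.546701
contact ratio ≈ 1.5467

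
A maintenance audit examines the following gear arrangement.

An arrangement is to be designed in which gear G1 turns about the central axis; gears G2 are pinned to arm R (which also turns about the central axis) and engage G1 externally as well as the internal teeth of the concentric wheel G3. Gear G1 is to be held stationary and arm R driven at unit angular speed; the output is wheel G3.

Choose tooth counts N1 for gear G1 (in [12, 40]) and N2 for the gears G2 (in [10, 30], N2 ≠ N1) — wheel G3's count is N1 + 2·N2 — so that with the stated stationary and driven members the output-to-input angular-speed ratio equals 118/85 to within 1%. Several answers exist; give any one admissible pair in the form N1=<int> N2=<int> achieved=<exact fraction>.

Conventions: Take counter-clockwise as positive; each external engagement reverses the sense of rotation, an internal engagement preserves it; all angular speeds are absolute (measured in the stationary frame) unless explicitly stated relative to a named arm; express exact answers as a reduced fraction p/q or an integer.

planetary set to be sized for 118/85 (Willis relation)
Willis with ω_sun = 0: ω_ring/ω_arm = (N1+N3)/N3; set equal to 118/85  ⇒  N3/N1 = 1/(118/85 − 1) = 85/33
N3 = N1 + 2·N2  ⇒  N2/N1 = (N3/N1 − 1)/2 = (85/33 − 1)/2 = 26/33
smallest multiple with N1 ≥ 12 and N2 ≥ 10: k = 1  ⇒  N1 = 1·33 = 33, N2 = 1·26 = 26 (N1 ≤ 40, N2 ≤ 30, N2 ≠ N1 ✓), N3 = 33 + 2·26 = 85
check: (N1+N3)/N3 with N1 = 33, N3 = 85 gives 118/85; |achieved − target| = 0 ≤ 59/4250 ✓

N1=33 N2=26 achieved=118/85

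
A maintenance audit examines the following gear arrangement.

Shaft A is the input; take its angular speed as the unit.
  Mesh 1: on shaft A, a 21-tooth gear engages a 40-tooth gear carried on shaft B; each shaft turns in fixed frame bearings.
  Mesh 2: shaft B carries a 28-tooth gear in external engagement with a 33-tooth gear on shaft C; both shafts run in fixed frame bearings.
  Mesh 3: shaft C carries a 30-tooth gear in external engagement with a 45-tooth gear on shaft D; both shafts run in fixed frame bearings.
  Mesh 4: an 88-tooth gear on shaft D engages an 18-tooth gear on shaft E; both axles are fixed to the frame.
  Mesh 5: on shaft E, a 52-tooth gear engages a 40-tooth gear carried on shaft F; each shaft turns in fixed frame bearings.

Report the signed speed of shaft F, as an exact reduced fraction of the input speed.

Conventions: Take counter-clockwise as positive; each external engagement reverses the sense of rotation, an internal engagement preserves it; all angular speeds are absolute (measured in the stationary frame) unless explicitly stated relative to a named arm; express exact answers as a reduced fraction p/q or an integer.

5-mesh fixed-axis compound train (all bearings frame-fixed)
mesh 1 [21T→40T]: |ω|/ω_in = 1×21/40 = 21/40, sense flips to −
mesh 2 [28T→33T]: |ω|/ω_in = (21/40)×28/33 = 49/110, sense flips to +
mesh 3 [30T→45T]: |ω|/ω_in = (49/110)×30/45 = 49/165, sense flips to −
mesh 4 [88T→18T]: |ω|/ω_in = (49/165)×88/18 = 196/135, sense flips to +
mesh 5 [52T→40T]: |ω|/ω_in = (196/135)×52/40 = 1274/675, sense flips to −
signed output speed (× input speed) = -1274/675

-1274/675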